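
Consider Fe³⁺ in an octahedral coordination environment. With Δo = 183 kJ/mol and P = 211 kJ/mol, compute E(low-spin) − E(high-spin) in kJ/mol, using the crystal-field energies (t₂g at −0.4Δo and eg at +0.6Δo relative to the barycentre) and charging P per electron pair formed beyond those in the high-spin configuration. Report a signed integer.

56

Fe is in group 8, so Fe³⁺ is d⁵ (8 − 3 = 5).
High-spin: t₂g³ eg², CFSE = 0.0Δo = 0 kJ/mol.
Low-spin: t₂g⁵ eg⁰, orbital CFSE = -2.0Δo = -366 kJ/mol; plus 2 excess pairs × P = +422 kJ/mol; total 56 kJ/mol.
Thus E(LS) − E(HS) = 56 kJ/mol.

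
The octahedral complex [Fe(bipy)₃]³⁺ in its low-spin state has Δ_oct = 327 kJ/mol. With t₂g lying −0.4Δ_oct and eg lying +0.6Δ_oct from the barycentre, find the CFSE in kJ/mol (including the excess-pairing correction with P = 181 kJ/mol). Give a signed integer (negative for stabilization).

bipy is neutral, so the +3 overall charge sits on Fe: oxidation state +3.
Fe³⁺: group 8, so d-count = 8 − 3 = 5.
The d⁵ electrons fill as t₂g⁵ eg⁰.
CFSE(orbital) = 5×(-0.4Δ_oct) + 0×(0.6Δ_oct) = -2.0Δ_oct; with Δ_oct = 327 kJ/mol that is -654 kJ/mol.
Relative to high-spin t₂g³ eg² (0 paired), the low-spin configuration has 2 additional pairs, contributing +2 × 181 = +362 kJ/mol.
Combining: -654 + 362 = -292 kJ/mol.

-292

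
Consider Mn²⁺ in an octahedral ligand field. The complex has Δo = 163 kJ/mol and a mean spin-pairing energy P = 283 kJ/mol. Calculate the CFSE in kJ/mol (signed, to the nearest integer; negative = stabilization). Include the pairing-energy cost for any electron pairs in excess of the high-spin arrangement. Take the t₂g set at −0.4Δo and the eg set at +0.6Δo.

Mn is in group 7, so Mn²⁺ is d⁵ (7 − 2 = 5).
Since Δo = 163 kJ/mol < P = 283 kJ/mol, the complex adopts the high-spin configuration.
Configuration: t₂g³ eg².
Orbital CFSE = 0.0Δo = 0.0 × 163 = 0 kJ/mol.
High-spin has no excess pairs, so no pairing correction applies.

0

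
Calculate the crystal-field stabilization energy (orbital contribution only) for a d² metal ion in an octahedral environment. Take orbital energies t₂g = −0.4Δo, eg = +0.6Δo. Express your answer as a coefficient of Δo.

Configuration: t₂g² eg⁰.
CFSE = 2(-0.4Δo) + 0(0.6Δo) = -0.8Δo + 0.0Δo = -0.8Δo.

-0.8 Δo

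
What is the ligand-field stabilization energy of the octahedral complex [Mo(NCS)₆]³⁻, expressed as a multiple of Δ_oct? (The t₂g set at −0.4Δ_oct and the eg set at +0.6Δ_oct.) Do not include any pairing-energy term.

-1.2 Δ_oct

Each NCS⁻ contributes -1; 6 × (-1) = -6. With overall charge -3, Mo is in the +3 oxidation state.
Group 6 minus oxidation state +3 gives a d³ configuration for Mo³⁺.
Configuration: t₂g³ eg⁰.
CFSE = 3(-0.4Δ_oct) + 0(0.6Δ_oct) = -1.2Δ_oct + 0.0Δ_oct = -1.2Δ_oct.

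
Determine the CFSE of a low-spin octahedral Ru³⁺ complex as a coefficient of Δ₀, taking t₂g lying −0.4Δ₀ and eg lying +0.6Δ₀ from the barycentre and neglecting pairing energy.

-2.0 Δ₀

Group 8 minus oxidation state +3 gives a d⁵ configuration for Ru³⁺.
Configuration: t₂g⁵ eg⁰.
CFSE = 5(-0.4Δ₀) + 0(0.6Δ₀) = -2.0Δ₀ + 0.0Δ₀ = -2.0Δ₀.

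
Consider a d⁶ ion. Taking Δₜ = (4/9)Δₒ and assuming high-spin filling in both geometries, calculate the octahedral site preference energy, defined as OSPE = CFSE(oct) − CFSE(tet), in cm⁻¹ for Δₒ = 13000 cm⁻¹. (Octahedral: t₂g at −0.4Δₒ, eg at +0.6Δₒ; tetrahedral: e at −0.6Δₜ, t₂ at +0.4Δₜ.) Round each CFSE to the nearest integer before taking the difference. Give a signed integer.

Octahedral high-spin t₂g⁴ eg²: CFSE = -0.4 × 13000 = -5200 cm⁻¹.
In a tetrahedral site the filling is e³ t₂³: CFSE(tet) = -0.6Δₜ = -0.6 × (4/9)(13000) = -3467 cm⁻¹.
Subtracting, OSPE = -5200 − (-3467) = -1733 cm⁻¹.

-1733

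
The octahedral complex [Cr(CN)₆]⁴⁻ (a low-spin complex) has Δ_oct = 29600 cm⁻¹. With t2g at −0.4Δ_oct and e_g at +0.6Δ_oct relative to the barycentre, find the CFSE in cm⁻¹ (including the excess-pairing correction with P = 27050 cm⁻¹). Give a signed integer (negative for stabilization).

Each CN⁻ contributes -1; 6 × (-1) = -6. With overall charge -4, Cr is in the +2 oxidation state.
Group 6 minus oxidation state +2 gives a d⁴ configuration for Cr²⁺.
Configuration: t2g^4 e_g^0.
Orbital CFSE = 4(-0.4) + 0(0.6) = -1.6Δ_oct = -1.6 × 29600 = -47360 cm⁻¹.
Pairing penalty: 1 pair vs 0 in the high-spin reference → 1 extra × P = 27050 cm⁻¹.
Overall CFSE = -47360 + 27050 = -20310 cm⁻¹.

-20310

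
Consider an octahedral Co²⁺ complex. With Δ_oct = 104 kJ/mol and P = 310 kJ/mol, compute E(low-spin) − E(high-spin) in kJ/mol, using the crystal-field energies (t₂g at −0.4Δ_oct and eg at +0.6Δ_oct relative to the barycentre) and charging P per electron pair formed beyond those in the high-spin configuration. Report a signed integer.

Co is in group 9, so Co²⁺ is d⁷ (9 − 2 = 7).
High-spin d⁷ fills as t₂g⁵ eg² with CFSE 5(−0.4) + 2(+0.6) = -0.8Δ_oct = -83 kJ/mol.
For low-spin the configuration is t₂g⁶ eg¹: orbital energy -1.8 × 104 = -187 kJ/mol, and 1 additional pair relative to high-spin adds 310 kJ/mol, giving 123 kJ/mol.
The difference is 123 − (-83) = 206 kJ/mol, so high-spin lies lower.

206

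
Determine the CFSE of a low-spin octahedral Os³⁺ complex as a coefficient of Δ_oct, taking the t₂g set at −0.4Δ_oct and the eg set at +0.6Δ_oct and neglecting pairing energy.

Os is in group 8, so Os³⁺ is d⁵ (8 − 3 = 5).
Configuration: t₂g⁵ eg⁰.
CFSE = 5(-0.4Δ_oct) + 0(0.6Δ_oct) = -2.0Δ_oct + 0.0Δ_oct = -2.0Δ_oct.

-2.0 Δ_oct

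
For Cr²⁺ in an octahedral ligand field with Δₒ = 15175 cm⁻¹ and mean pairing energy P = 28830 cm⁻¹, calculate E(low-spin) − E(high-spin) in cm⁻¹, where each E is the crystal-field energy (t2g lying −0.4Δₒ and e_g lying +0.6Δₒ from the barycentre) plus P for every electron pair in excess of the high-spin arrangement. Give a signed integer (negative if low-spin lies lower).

13655

Cr is in group 6, so Cr²⁺ is d⁴ (6 − 2 = 4).
In the high-spin limit (t2g^3 e_g^1) the orbital term is -0.6Δₒ = -9105 cm⁻¹, with no excess pairing.
Low-spin: t2g^4 e_g^0, orbital CFSE = -1.6Δₒ = -24280 cm⁻¹; plus 1 excess pair × P = +28830 cm⁻¹; total 4550 cm⁻¹.
Thus E(LS) − E(HS) = 13655 cm⁻¹.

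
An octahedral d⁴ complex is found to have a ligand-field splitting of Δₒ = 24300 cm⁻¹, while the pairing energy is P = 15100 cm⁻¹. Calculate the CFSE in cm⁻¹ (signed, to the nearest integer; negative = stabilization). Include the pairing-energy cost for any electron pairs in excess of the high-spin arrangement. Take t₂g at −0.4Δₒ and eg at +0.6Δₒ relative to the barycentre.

-23780

With Δₒ > P the complex is low-spin.
Filling d⁴ accordingly: t₂g⁴ eg⁰.
Orbital CFSE = -1.6Δₒ = -1.6 × 24300 = -38880 cm⁻¹.
Excess pairs vs high-spin: 1 − 0 = 1; pairing cost = +15100 cm⁻¹.
Net CFSE = -38880 + 15100 = -23780 cm⁻¹.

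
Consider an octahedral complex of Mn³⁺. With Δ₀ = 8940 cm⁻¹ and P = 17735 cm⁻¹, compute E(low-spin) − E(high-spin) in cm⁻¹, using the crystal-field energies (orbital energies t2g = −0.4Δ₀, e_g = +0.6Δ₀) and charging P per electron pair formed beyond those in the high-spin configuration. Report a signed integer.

8795

Mn is in group 7, so Mn³⁺ is d⁴ (7 − 3 = 4).
High-spin d⁴ fills as t2g^3 e_g^1 with CFSE 3(−0.4) + 1(+0.6) = -0.6Δ₀ = -5364 cm⁻¹.
Low-spin: t2g^4 e_g^0, orbital CFSE = -1.6Δ₀ = -14304 cm⁻¹; plus 1 excess pair × P = +17735 cm⁻¹; total 3431 cm⁻¹.
Thus E(LS) − E(HS) = 8795 cm⁻¹.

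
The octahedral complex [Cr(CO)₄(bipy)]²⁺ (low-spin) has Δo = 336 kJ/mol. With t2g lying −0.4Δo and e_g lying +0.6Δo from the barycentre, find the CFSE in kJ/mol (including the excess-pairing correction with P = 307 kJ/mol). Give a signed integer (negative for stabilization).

Ligand charges: 4×(+0) from CO and 1×(+0) from bipy sum to +0; with overall charge +2, Cr is +2.
Cr²⁺: group 6, so d-count = 6 − 2 = 4.
The d⁴ electrons fill as t2g^4 e_g^0.
CFSE(orbital) = 4×(-0.4Δo) + 0×(0.6Δo) = -1.6Δo; with Δo = 336 kJ/mol that is -538 kJ/mol.
High-spin d⁴ would be t2g^3 e_g^1 with 0 pairs; low-spin has 1, so 1 excess pair costs +1P = +307 kJ/mol.
Combining: -538 + 307 = -231 kJ/mol.

-231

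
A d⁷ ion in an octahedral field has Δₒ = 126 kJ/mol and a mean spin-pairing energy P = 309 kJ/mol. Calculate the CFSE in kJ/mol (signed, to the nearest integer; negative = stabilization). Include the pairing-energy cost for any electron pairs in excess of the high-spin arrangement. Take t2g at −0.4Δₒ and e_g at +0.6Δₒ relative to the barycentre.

With Δₒ < P the complex is high-spin.
Filling d⁷ accordingly: t2g^5 e_g^2.
Orbital CFSE = -0.8Δₒ = -0.8 × 126 = -101 kJ/mol.
High-spin has no excess pairs, so no pairing correction applies.

-101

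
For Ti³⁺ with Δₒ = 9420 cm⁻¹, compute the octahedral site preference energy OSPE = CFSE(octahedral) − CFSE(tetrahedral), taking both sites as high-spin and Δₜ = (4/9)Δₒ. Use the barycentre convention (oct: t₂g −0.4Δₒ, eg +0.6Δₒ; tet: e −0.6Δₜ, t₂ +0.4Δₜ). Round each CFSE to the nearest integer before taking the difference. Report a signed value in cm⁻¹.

Ti³⁺: group 4, so d-count = 4 − 3 = 1.
Octahedral high-spin t₂g¹ eg⁰: CFSE = -0.4 × 9420 = -3768 cm⁻¹.
Tetrahedral: e¹ t₂⁰, CFSE = 1(−0.6) + 0(+0.4) = -0.6Δₜ = -0.6 × (4/9) × 9420 = -2512 cm⁻¹.
OSPE = CFSE(oct) − CFSE(tet) = -3768 − (-2512) = -1256 cm⁻¹.

-1256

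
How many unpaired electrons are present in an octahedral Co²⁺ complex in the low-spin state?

1

Co is in group 9, so Co²⁺ is d⁷ (9 − 2 = 7).
Configuration: t2g^6 e_g^1, giving 1 unpaired electron.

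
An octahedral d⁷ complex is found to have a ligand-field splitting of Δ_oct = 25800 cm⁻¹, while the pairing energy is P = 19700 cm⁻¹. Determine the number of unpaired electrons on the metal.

1

Δ_oct > P, so pairing is preferred: the ground state is low-spin.
Filling d⁷ accordingly: t2g^6 e_g^1.
Unpaired electrons: 1.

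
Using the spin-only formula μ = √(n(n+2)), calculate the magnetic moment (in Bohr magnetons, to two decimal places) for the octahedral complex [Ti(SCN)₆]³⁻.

1.73 Bohr magnetons

Each SCN⁻ contributes -1; 6 × (-1) = -6. With overall charge -3, Ti is in the +3 oxidation state.
Ti³⁺: group 4, so d-count = 4 − 3 = 1.
Configuration: t2g^1 e_g^0 → 1 unpaired electron.
μ(spin-only) = √[1(1+2)] = √3 ≈ 1.73 Bohr magnetons.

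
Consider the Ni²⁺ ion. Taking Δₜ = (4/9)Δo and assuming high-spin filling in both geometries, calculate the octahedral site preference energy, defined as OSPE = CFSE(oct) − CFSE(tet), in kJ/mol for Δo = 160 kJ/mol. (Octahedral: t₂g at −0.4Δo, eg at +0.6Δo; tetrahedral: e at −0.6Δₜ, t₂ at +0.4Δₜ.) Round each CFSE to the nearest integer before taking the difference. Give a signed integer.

Ni²⁺: group 10, so d-count = 10 − 2 = 8.
In an octahedral site d⁸ (HS) is t₂g⁶ eg², giving CFSE(oct) = -1.2Δo = -192 kJ/mol.
In a tetrahedral site the filling is e⁴ t₂⁴: CFSE(tet) = -0.8Δₜ = -0.8 × (4/9)(160) = -57 kJ/mol.
Subtracting, OSPE = -192 − (-57) = -135 kJ/mol.

-135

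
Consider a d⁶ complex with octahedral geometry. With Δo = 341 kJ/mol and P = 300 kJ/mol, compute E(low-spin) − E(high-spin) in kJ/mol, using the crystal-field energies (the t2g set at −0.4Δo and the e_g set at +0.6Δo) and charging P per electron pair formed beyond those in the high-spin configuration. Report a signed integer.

-82

High-spin d⁶ fills as t2g^4 e_g^2 with CFSE 4(−0.4) + 2(+0.6) = -0.4Δo = -136 kJ/mol.
Low-spin: t2g^6 e_g^0, orbital CFSE = -2.4Δo = -818 kJ/mol; plus 2 excess pairs × P = +600 kJ/mol; total -218 kJ/mol.
The difference is -218 − (-136) = -82 kJ/mol, so low-spin lies lower.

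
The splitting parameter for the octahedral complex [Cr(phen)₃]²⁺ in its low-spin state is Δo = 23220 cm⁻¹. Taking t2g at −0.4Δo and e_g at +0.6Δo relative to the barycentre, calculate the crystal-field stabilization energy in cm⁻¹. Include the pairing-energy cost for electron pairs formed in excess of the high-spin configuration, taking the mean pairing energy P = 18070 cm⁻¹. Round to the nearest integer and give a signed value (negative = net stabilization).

phen is neutral, so the +2 overall charge sits on Cr: oxidation state +2.
Cr sits in group 6; removing 2 electrons leaves Cr²⁺ with 6 − 2 = 4 d electrons.
Configuration: t2g^4 e_g^0.
The orbital stabilization is -1.6Δo = -1.6 × 23220 = -37152 cm⁻¹.
Relative to high-spin t2g^3 e_g^1 (0 paired), the low-spin configuration has 1 additional pair, contributing +1 × 18070 = +18070 cm⁻¹.
Combining: -37152 + 18070 = -19082 cm⁻¹.

-19082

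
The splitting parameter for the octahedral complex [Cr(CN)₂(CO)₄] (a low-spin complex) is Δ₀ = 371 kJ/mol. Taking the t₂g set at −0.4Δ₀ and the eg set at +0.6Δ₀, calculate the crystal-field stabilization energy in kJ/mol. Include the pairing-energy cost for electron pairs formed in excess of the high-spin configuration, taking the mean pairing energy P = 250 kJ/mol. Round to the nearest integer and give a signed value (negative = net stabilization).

-344

Ligand charges: 2×(-1) from CN⁻ and 4×(+0) from CO sum to -2; with overall charge +0, Cr is +2.
Cr is in group 6, so Cr²⁺ is d⁴ (6 − 2 = 4).
Electron filling gives t₂g⁴ eg⁰.
Orbital CFSE = 4(-0.4) + 0(0.6) = -1.6Δ₀ = -1.6 × 371 = -594 kJ/mol.
Pairing penalty: 1 pair vs 0 in the high-spin reference → 1 extra × P = 250 kJ/mol.
Net CFSE = -594 + 250 = -344 kJ/mol.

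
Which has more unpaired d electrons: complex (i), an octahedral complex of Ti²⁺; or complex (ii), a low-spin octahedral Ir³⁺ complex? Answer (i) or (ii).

(i): Group 4 minus oxidation state +2 gives a d² configuration for Ti²⁺; t₂g² eg⁰ → 2 unpaired.
(ii): Group 9 minus oxidation state +3 gives a d⁶ configuration for Ir³⁺; t₂g⁶ eg⁰ → 0 unpaired.
So (i) has more unpaired electrons.

(i)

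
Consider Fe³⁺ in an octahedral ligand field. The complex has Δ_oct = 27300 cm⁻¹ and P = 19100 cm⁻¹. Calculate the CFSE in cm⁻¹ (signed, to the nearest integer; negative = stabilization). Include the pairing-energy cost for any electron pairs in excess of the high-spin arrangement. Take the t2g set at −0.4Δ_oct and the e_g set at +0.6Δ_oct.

-16400

Fe is in group 8, so Fe³⁺ is d⁵ (8 − 3 = 5).
Here Δ_oct > P (27300 > 19100), so the low-spin state is favoured.
Configuration: t2g^5 e_g^0.
Orbital CFSE = -2.0Δ_oct = -2.0 × 27300 = -54600 cm⁻¹.
Excess pairs vs high-spin: 2 − 0 = 2; pairing cost = +38200 cm⁻¹.
Net CFSE = -54600 + 38200 = -16400 cm⁻¹.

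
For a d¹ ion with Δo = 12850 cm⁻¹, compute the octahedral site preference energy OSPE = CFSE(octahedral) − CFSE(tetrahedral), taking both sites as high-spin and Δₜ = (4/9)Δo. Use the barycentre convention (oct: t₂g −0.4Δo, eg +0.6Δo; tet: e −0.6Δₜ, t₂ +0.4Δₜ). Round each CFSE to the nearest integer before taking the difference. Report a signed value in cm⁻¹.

Octahedral high-spin t₂g¹ eg⁰: CFSE = -0.4 × 12850 = -5140 cm⁻¹.
In a tetrahedral site the filling is e¹ t₂⁰: CFSE(tet) = -0.6Δₜ = -0.6 × (4/9)(12850) = -3427 cm⁻¹.
OSPE = CFSE(oct) − CFSE(tet) = -5140 − (-3427) = -1713 cm⁻¹.

-1713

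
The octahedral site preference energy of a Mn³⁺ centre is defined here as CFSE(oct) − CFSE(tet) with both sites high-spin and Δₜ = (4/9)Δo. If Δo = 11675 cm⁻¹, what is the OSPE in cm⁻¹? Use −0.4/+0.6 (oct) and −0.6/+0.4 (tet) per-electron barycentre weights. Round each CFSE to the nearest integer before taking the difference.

Mn sits in group 7; removing 3 electrons leaves Mn³⁺ with 7 − 3 = 4 d electrons.
In an octahedral site d⁴ (HS) is t₂g³ eg¹, giving CFSE(oct) = -0.6Δo = -7005 cm⁻¹.
In a tetrahedral site the filling is e² t₂²: CFSE(tet) = -0.4Δₜ = -0.4 × (4/9)(11675) = -2076 cm⁻¹.
Subtracting, OSPE = -7005 − (-2076) = -4929 cm⁻¹.

-4929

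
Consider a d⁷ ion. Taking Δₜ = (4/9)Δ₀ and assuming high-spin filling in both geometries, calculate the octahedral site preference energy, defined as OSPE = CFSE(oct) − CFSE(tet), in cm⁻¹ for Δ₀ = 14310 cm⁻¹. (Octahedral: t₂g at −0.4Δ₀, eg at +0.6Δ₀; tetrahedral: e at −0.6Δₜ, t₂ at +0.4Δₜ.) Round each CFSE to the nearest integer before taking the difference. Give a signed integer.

-3816

Octahedral high-spin t2g^5 e_g^2: CFSE = -0.8 × 14310 = -11448 cm⁻¹.
In a tetrahedral site the filling is e^4 t2^3: CFSE(tet) = -1.2Δₜ = -1.2 × (4/9)(14310) = -7632 cm⁻¹.
OSPE = CFSE(oct) − CFSE(tet) = -11448 − (-7632) = -3816 cm⁻¹.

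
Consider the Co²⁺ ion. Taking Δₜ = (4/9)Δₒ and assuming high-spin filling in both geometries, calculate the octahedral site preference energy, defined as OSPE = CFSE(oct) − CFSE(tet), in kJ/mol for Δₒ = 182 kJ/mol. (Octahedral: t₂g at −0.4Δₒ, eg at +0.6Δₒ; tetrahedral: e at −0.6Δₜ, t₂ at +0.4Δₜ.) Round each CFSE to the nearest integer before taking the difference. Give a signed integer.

-49

Co is in group 9, so Co²⁺ is d⁷ (9 − 2 = 7).
In an octahedral site d⁷ (HS) is t₂g⁵ eg², giving CFSE(oct) = -0.8Δₒ = -146 kJ/mol.
Tetrahedral: e⁴ t₂³, CFSE = 4(−0.6) + 3(+0.4) = -1.2Δₜ = -1.2 × (4/9) × 182 = -97 kJ/mol.
OSPE = CFSE(oct) − CFSE(tet) = -146 − (-97) = -49 kJ/mol.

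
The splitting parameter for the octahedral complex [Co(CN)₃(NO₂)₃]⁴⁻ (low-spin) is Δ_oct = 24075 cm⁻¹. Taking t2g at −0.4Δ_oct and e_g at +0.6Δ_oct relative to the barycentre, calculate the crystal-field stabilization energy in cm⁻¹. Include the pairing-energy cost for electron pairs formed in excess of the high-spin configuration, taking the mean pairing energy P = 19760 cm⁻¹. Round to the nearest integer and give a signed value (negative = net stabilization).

-23575

Ligand charges: 3×(-1) from CN⁻ and 3×(-1) from NO₂⁻ sum to -6; with overall charge -4, Co is +2.
Co is in group 9, so Co²⁺ is d⁷ (9 − 2 = 7).
Electron filling gives t2g^6 e_g^1.
CFSE(orbital) = 6×(-0.4Δ_oct) + 1×(0.6Δ_oct) = -1.8Δ_oct; with Δ_oct = 24075 cm⁻¹ that is -43335 cm⁻¹.
High-spin d⁷ would be t2g^5 e_g^2 with 2 pairs; low-spin has 3, so 1 excess pair costs +1P = +19760 cm⁻¹.
Net CFSE = -43335 + 19760 = -23575 cm⁻¹.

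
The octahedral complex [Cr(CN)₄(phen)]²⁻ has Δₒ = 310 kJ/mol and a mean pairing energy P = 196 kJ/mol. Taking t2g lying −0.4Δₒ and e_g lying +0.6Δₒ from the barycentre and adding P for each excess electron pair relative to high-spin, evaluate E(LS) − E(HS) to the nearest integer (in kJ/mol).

Ligand charges: 4×(-1) from CN⁻ and 1×(+0) from phen sum to -4; with overall charge -2, Cr is +2.
Cr is in group 6, so Cr²⁺ is d⁴ (6 − 2 = 4).
High-spin: t2g^3 e_g^1, CFSE = -0.6Δₒ = -186 kJ/mol.
For low-spin the configuration is t2g^4 e_g^0: orbital energy -1.6 × 310 = -496 kJ/mol, and 1 additional pair relative to high-spin adds 196 kJ/mol, giving -300 kJ/mol.
Thus E(LS) − E(HS) = -114 kJ/mol.

-114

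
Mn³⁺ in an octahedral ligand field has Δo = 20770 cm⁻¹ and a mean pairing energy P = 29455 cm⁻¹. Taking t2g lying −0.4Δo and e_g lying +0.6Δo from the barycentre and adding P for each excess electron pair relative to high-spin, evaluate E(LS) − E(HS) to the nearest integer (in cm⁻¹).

Mn is in group 7, so Mn³⁺ is d⁴ (7 − 3 = 4).
In the high-spin limit (t2g^3 e_g^1) the orbital term is -0.6Δo = -12462 cm⁻¹, with no excess pairing.
Low-spin: t2g^4 e_g^0, orbital CFSE = -1.6Δo = -33232 cm⁻¹; plus 1 excess pair × P = +29455 cm⁻¹; total -3777 cm⁻¹.
E(LS) − E(HS) = -3777 − (-12462) = 8685 cm⁻¹.

8685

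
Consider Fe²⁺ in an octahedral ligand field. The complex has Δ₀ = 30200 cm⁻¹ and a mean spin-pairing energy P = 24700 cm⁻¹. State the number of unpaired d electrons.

0

Fe sits in group 8; removing 2 electrons leaves Fe²⁺ with 8 − 2 = 6 d electrons.
Since Δ₀ = 30200 cm⁻¹ > P = 24700 cm⁻¹, the complex adopts the low-spin configuration.
That gives t₂g⁶ eg⁰.
Unpaired electrons: 0.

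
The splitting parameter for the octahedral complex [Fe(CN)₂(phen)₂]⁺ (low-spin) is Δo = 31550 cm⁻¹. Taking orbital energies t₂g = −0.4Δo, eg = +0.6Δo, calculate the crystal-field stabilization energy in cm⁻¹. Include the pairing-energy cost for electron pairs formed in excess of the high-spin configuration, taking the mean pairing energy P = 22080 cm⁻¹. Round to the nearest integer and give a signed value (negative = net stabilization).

Ligand charges: 2×(-1) from CN⁻ and 2×(+0) from phen sum to -2; with overall charge +1, Fe is +3.
Fe³⁺: group 8, so d-count = 8 − 3 = 5.
The d⁵ electrons fill as t₂g⁵ eg⁰.
The orbital stabilization is -2.0Δo = -2.0 × 31550 = -63100 cm⁻¹.
Pairing penalty: 2 pairs vs 0 in the high-spin reference → 2 extra × P = 44160 cm⁻¹.
Overall CFSE = -63100 + 44160 = -18940 cm⁻¹.

-18940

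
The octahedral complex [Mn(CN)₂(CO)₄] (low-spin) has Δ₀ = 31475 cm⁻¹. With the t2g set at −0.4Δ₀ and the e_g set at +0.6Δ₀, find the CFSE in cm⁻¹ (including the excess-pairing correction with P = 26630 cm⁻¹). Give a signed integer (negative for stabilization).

Ligand charges: 2×(-1) from CN⁻ and 4×(+0) from CO sum to -2; with overall charge +0, Mn is +2.
Mn²⁺: group 7, so d-count = 7 − 2 = 5.
Configuration: t2g^5 e_g^0.
CFSE(orbital) = 5×(-0.4Δ₀) + 0×(0.6Δ₀) = -2.0Δ₀; with Δ₀ = 31475 cm⁻¹ that is -62950 cm⁻¹.
Relative to high-spin t2g^3 e_g^2 (0 paired), the low-spin configuration has 2 additional pairs, contributing +2 × 26630 = +53260 cm⁻¹.
Combining: -62950 + 53260 = -9690 cm⁻¹.

-9690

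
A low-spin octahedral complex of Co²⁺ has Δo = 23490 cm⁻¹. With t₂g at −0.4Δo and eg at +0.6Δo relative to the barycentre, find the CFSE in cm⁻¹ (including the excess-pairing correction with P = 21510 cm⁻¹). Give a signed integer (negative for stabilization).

-20772

Co sits in group 9; removing 2 electrons leaves Co²⁺ with 9 − 2 = 7 d electrons.
Electron filling gives t₂g⁶ eg¹.
CFSE(orbital) = 6×(-0.4Δo) + 1×(0.6Δo) = -1.8Δo; with Δo = 23490 cm⁻¹ that is -42282 cm⁻¹.
Relative to high-spin t₂g⁵ eg² (2 paired), the low-spin configuration has 1 additional pair, contributing +1 × 21510 = +21510 cm⁻¹.
Net CFSE = -42282 + 21510 = -20772 cm⁻¹.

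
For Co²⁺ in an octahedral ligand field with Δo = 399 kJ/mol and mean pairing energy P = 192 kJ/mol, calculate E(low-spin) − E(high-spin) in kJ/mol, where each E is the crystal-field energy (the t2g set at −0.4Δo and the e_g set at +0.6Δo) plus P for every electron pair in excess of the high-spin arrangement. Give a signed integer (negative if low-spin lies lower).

Co sits in group 9; removing 2 electrons leaves Co²⁺ with 9 − 2 = 7 d electrons.
In the high-spin limit (t2g^5 e_g^2) the orbital term is -0.8Δo = -319 kJ/mol, with no excess pairing.
Low-spin: t2g^6 e_g^1, orbital CFSE = -1.8Δo = -718 kJ/mol; plus 1 excess pair × P = +192 kJ/mol; total -526 kJ/mol.
Thus E(LS) − E(HS) = -207 kJ/mol.

-207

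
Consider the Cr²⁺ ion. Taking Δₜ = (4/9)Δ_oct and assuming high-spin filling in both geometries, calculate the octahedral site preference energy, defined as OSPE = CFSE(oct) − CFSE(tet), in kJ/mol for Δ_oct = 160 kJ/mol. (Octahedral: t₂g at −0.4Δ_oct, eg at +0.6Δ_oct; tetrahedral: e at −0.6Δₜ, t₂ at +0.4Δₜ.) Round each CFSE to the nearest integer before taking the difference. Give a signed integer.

-68

Group 6 minus oxidation state +2 gives a d⁴ configuration for Cr²⁺.
In an octahedral site d⁴ (HS) is t2g^3 e_g^1, giving CFSE(oct) = -0.6Δ_oct = -96 kJ/mol.
Tetrahedral e^2 t2^2 gives -0.4Δₜ = -0.4 × (4/9) × 160 = -28 kJ/mol.
OSPE = -96 − (-28) = -68 kJ/mol.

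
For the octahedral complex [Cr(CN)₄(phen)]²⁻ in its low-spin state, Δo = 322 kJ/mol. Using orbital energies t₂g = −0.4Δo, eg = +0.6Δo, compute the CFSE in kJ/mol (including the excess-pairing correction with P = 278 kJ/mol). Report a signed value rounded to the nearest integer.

Ligand charges: 4×(-1) from CN⁻ and 1×(+0) from phen sum to -4; with overall charge -2, Cr is +2.
Cr is in group 6, so Cr²⁺ is d⁴ (6 − 2 = 4).
Configuration: t₂g⁴ eg⁰.
The orbital stabilization is -1.6Δo = -1.6 × 322 = -515 kJ/mol.
High-spin d⁴ would be t₂g³ eg¹ with 0 pairs; low-spin has 1, so 1 excess pair costs +1P = +278 kJ/mol.
Net CFSE = -515 + 278 = -237 kJ/mol.

-237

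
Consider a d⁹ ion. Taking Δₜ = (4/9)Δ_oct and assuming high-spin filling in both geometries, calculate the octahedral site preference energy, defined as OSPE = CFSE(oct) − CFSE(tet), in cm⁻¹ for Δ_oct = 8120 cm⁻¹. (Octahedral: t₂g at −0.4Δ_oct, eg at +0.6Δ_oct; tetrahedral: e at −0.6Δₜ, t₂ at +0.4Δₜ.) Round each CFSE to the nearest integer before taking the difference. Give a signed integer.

Octahedral (high-spin): t₂g⁶ eg³, CFSE = 6(−0.4) + 3(+0.6) = -0.6Δ_oct = -0.6 × 8120 = -4872 cm⁻¹.
Tetrahedral: e⁴ t₂⁵, CFSE = 4(−0.6) + 5(+0.4) = -0.4Δₜ = -0.4 × (4/9) × 8120 = -1444 cm⁻¹.
Subtracting, OSPE = -4872 − (-1444) = -3428 cm⁻¹.

-3428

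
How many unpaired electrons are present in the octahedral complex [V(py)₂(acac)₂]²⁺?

1

Ligand charges: 2×(+0) from py and 2×(-1) from acac⁻ sum to -2; with overall charge +2, V is +4.
Group 5 minus oxidation state +4 gives a d¹ configuration for V⁴⁺.
Configuration: t₂g¹ eg⁰, giving 1 unpaired electron.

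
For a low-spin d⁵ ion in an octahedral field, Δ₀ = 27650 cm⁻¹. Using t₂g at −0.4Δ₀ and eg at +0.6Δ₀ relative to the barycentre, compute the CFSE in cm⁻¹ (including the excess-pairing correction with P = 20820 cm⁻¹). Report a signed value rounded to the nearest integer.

Electron filling gives t₂g⁵ eg⁰.
The orbital stabilization is -2.0Δ₀ = -2.0 × 27650 = -55300 cm⁻¹.
Pairing penalty: 2 pairs vs 0 in the high-spin reference → 2 extra × P = 41640 cm⁻¹.
Net CFSE = -55300 + 41640 = -13660 cm⁻¹.

-13660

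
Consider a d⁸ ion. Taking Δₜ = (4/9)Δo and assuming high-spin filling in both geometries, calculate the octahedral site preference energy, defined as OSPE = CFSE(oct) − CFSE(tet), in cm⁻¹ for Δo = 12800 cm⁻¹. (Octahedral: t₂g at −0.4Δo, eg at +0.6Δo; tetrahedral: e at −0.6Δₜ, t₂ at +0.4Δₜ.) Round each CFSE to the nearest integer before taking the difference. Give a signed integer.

Octahedral (high-spin): t₂g⁶ eg², CFSE = 6(−0.4) + 2(+0.6) = -1.2Δo = -1.2 × 12800 = -15360 cm⁻¹.
In a tetrahedral site the filling is e⁴ t₂⁴: CFSE(tet) = -0.8Δₜ = -0.8 × (4/9)(12800) = -4551 cm⁻¹.
OSPE = CFSE(oct) − CFSE(tet) = -15360 − (-4551) = -10809 cm⁻¹.

-10809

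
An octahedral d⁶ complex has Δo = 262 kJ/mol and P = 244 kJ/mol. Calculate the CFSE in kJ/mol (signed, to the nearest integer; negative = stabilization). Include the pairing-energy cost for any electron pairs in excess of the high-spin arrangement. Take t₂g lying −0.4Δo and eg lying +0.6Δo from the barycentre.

With Δo > P the complex is low-spin.
That gives t₂g⁶ eg⁰.
Orbital CFSE = -2.4Δo = -2.4 × 262 = -629 kJ/mol.
Excess pairs vs high-spin: 3 − 1 = 2; pairing cost = +488 kJ/mol.
Net CFSE = -629 + 488 = -141 kJ/mol.

-141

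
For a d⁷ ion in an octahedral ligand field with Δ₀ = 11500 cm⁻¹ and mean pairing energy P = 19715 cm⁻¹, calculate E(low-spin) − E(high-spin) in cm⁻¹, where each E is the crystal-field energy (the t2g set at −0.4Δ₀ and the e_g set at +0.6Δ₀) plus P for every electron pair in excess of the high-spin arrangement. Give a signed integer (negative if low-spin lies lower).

In the high-spin limit (t2g^5 e_g^2) the orbital term is -0.8Δ₀ = -9200 cm⁻¹, with no excess pairing.
Low-spin: t2g^6 e_g^1, orbital CFSE = -1.8Δ₀ = -20700 cm⁻¹; plus 1 excess pair × P = +19715 cm⁻¹; total -985 cm⁻¹.
Thus E(LS) − E(HS) = 8215 cm⁻¹.

8215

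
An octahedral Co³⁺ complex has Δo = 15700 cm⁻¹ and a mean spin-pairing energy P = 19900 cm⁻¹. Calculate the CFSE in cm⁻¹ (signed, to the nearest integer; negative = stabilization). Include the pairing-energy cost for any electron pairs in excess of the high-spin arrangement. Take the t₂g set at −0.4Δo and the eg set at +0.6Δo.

-6280

Group 9 minus oxidation state +3 gives a d⁶ configuration for Co³⁺.
Here Δo < P (15700 < 19900), so the high-spin state is favoured.
That gives t₂g⁴ eg².
Orbital CFSE = -0.4Δo = -0.4 × 15700 = -6280 cm⁻¹.
High-spin has no excess pairs, so no pairing correction applies.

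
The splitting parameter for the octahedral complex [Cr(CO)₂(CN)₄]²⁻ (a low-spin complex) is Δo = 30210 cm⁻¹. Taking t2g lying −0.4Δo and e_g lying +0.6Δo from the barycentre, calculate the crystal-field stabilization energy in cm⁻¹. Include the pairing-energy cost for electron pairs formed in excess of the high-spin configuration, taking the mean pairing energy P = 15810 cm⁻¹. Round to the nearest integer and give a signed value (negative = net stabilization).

-32526

Ligand charges: 2×(+0) from CO and 4×(-1) from CN⁻ sum to -4; with overall charge -2, Cr is +2.
Cr is in group 6, so Cr²⁺ is d⁴ (6 − 2 = 4).
Configuration: t2g^4 e_g^0.
The orbital stabilization is -1.6Δo = -1.6 × 30210 = -48336 cm⁻¹.
Relative to high-spin t2g^3 e_g^1 (0 paired), the low-spin configuration has 1 additional pair, contributing +1 × 15810 = +15810 cm⁻¹.
Overall CFSE = -48336 + 15810 = -32526 cm⁻¹.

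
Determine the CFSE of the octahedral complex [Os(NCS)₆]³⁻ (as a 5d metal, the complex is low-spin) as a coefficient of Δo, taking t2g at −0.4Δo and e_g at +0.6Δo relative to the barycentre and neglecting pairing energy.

-2.0 Δo

Each NCS⁻ contributes -1; 6 × (-1) = -6. With overall charge -3, Os is in the +3 oxidation state.
Os³⁺: group 8, so d-count = 8 − 3 = 5.
Configuration: t2g^5 e_g^0.
CFSE = 5(-0.4Δo) + 0(0.6Δo) = -2.0Δo + 0.0Δo = -2.0Δo.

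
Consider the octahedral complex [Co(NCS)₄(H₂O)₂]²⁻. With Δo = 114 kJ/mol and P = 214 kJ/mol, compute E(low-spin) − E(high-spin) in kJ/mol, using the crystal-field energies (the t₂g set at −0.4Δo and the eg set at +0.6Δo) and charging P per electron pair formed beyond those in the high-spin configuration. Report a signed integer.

100

Ligand charges: 4×(-1) from NCS⁻ and 2×(+0) from H₂O sum to -4; with overall charge -2, Co is +2.
Co²⁺: group 9, so d-count = 9 − 2 = 7.
High-spin: t₂g⁵ eg², CFSE = -0.8Δo = -91 kJ/mol.
For low-spin the configuration is t₂g⁶ eg¹: orbital energy -1.8 × 114 = -205 kJ/mol, and 1 additional pair relative to high-spin adds 214 kJ/mol, giving 9 kJ/mol.
Thus E(LS) − E(HS) = 100 kJ/mol.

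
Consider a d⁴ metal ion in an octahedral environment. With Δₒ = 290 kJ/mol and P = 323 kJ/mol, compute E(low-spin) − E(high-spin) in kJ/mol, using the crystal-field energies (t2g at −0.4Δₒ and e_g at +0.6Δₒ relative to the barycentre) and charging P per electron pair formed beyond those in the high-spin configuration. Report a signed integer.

High-spin d⁴ fills as t2g^3 e_g^1 with CFSE 3(−0.4) + 1(+0.6) = -0.6Δₒ = -174 kJ/mol.
Low-spin t2g^4 e_g^0 gives -1.6Δₒ = -464 kJ/mol, but forming 1 extra pair costs 1P = 323 kJ/mol, so E(LS) = -464 + 323 = -141 kJ/mol.
The difference is -141 − (-174) = 33 kJ/mol, so high-spin lies lower.

33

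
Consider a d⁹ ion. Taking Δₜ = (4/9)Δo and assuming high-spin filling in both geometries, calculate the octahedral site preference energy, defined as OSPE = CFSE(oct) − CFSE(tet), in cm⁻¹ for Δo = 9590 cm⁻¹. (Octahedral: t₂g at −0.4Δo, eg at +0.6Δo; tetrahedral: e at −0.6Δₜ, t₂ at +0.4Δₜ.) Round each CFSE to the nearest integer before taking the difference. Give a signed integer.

Octahedral high-spin t₂g⁶ eg³: CFSE = -0.6 × 9590 = -5754 cm⁻¹.
In a tetrahedral site the filling is e⁴ t₂⁵: CFSE(tet) = -0.4Δₜ = -0.4 × (4/9)(9590) = -1705 cm⁻¹.
OSPE = -5754 − (-1705) = -4049 cm⁻¹.

-4049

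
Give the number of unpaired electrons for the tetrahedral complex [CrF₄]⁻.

3

Each F⁻ contributes -1; 4 × (-1) = -4. With overall charge -1, Cr is in the +3 oxidation state.
Cr³⁺: group 6, so d-count = 6 − 3 = 3.
Tetrahedral fields are weak (Δₜ ≈ 4/9 Δₒ), so electrons fill high-spin.
Configuration: e^2 t2^1, giving 3 unpaired electrons.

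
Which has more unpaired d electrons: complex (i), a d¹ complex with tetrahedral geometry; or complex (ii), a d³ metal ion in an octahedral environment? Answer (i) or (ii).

(ii)

(i): With tetrahedral geometry the complex is necessarily high-spin; e¹ t₂⁰ → 1 unpaired.
(ii): t₂g³ eg⁰ → 3 unpaired.
So (ii) has more unpaired electrons.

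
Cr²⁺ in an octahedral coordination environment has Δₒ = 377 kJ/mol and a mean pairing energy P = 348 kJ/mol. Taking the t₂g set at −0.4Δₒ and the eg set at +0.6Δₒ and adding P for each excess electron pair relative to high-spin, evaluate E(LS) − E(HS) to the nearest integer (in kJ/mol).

Cr²⁺: group 6, so d-count = 6 − 2 = 4.
High-spin d⁴ fills as t₂g³ eg¹ with CFSE 3(−0.4) + 1(+0.6) = -0.6Δₒ = -226 kJ/mol.
For low-spin the configuration is t₂g⁴ eg⁰: orbital energy -1.6 × 377 = -603 kJ/mol, and 1 additional pair relative to high-spin adds 348 kJ/mol, giving -255 kJ/mol.
E(LS) − E(HS) = -255 − (-226) = -29 kJ/mol.

-29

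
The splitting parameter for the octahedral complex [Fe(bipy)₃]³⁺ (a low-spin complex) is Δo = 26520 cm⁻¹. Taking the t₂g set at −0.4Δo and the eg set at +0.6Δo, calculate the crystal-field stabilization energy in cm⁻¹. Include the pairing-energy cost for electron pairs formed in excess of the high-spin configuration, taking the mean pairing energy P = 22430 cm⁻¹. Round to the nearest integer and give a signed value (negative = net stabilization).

-8180

bipy is neutral, so the +3 overall charge sits on Fe: oxidation state +3.
Group 8 minus oxidation state +3 gives a d⁵ configuration for Fe³⁺.
The d⁵ electrons fill as t₂g⁵ eg⁰.
CFSE(orbital) = 5×(-0.4Δo) + 0×(0.6Δo) = -2.0Δo; with Δo = 26520 cm⁻¹ that is -53040 cm⁻¹.
Relative to high-spin t₂g³ eg² (0 paired), the low-spin configuration has 2 additional pairs, contributing +2 × 22430 = +44860 cm⁻¹.
Net CFSE = -53040 + 44860 = -8180 cm⁻¹.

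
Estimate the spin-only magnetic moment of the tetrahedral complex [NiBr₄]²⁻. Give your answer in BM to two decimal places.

2.83 BM

Each Br⁻ contributes -1; 4 × (-1) = -4. With overall charge -2, Ni is in the +2 oxidation state.
Ni sits in group 10; removing 2 electrons leaves Ni²⁺ with 10 − 2 = 8 d electrons.
With tetrahedral geometry the complex is necessarily high-spin.
Configuration: e⁴ t₂⁴ → 2 unpaired electrons.
μ(spin-only) = √[2(2+2)] = √8 ≈ 2.83 BM.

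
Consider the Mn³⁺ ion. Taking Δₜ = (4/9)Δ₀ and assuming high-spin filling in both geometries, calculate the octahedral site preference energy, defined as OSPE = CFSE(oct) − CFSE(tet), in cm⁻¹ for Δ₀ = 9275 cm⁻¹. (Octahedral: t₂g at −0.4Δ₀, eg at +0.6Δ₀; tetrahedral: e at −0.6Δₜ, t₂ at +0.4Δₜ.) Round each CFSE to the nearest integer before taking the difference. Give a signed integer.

Mn sits in group 7; removing 3 electrons leaves Mn³⁺ with 7 − 3 = 4 d electrons.
In an octahedral site d⁴ (HS) is t2g^3 e_g^1, giving CFSE(oct) = -0.6Δ₀ = -5565 cm⁻¹.
In a tetrahedral site the filling is e^2 t2^2: CFSE(tet) = -0.4Δₜ = -0.4 × (4/9)(9275) = -1649 cm⁻¹.
OSPE = -5565 − (-1649) = -3916 cm⁻¹.

-3916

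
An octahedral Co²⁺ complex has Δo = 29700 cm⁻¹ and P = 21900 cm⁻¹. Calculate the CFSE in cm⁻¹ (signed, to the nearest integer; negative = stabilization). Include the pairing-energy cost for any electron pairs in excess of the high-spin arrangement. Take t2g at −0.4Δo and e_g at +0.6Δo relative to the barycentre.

-31560

Co is in group 9, so Co²⁺ is d⁷ (9 − 2 = 7).
Δo > P, so pairing is preferred: the ground state is low-spin.
Filling d⁷ accordingly: t2g^6 e_g^1.
Orbital CFSE = -1.8Δo = -1.8 × 29700 = -53460 cm⁻¹.
Excess pairs vs high-spin: 3 − 2 = 1; pairing cost = +21900 cm⁻¹.
Net CFSE = -53460 + 21900 = -31560 cm⁻¹.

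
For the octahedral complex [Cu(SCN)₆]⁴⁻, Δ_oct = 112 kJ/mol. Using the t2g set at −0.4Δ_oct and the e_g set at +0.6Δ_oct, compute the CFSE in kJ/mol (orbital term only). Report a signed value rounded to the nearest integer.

-67

Each SCN⁻ contributes -1; 6 × (-1) = -6. With overall charge -4, Cu is in the +2 oxidation state.
Cu²⁺: group 11, so d-count = 11 − 2 = 9.
For octahedral d⁹ the high- and low-spin configurations coincide.
Electron filling gives t2g^6 e_g^3.
CFSE(orbital) = 6×(-0.4Δ_oct) + 3×(0.6Δ_oct) = -0.6Δ_oct; with Δ_oct = 112 kJ/mol that is -67 kJ/mol.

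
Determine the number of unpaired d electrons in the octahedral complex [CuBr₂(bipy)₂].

Ligand charges: 2×(-1) from Br⁻ and 2×(+0) from bipy sum to -2; with overall charge +0, Cu is +2.
Cu is in group 11, so Cu²⁺ is d⁹ (11 − 2 = 9).
Configuration: t₂g⁶ eg³, giving 1 unpaired electron.

1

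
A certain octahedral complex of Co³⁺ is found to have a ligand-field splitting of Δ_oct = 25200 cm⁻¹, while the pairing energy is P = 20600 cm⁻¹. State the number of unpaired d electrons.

0

Group 9 minus oxidation state +3 gives a d⁶ configuration for Co³⁺.
Δ_oct > P, so pairing is preferred: the ground state is low-spin.
Configuration: t2g^6 e_g^0.
Unpaired electrons: 0.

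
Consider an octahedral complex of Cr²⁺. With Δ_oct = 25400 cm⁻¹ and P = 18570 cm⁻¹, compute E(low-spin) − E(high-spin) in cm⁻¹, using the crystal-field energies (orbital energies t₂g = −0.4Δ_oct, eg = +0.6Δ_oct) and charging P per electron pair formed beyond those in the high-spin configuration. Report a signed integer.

-6830

Cr²⁺: group 6, so d-count = 6 − 2 = 4.
In the high-spin limit (t₂g³ eg¹) the orbital term is -0.6Δ_oct = -15240 cm⁻¹, with no excess pairing.
For low-spin the configuration is t₂g⁴ eg⁰: orbital energy -1.6 × 25400 = -40640 cm⁻¹, and 1 additional pair relative to high-spin adds 18570 cm⁻¹, giving -22070 cm⁻¹.
The difference is -22070 − (-15240) = -6830 cm⁻¹, so low-spin lies lower.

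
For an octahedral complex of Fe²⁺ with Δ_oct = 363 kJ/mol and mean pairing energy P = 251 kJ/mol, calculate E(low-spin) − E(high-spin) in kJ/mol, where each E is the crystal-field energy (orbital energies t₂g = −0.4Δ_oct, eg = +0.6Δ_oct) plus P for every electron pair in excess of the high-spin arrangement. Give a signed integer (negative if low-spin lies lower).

-224

Fe sits in group 8; removing 2 electrons leaves Fe²⁺ with 8 − 2 = 6 d electrons.
High-spin d⁶ fills as t₂g⁴ eg² with CFSE 4(−0.4) + 2(+0.6) = -0.4Δ_oct = -145 kJ/mol.
Low-spin: t₂g⁶ eg⁰, orbital CFSE = -2.4Δ_oct = -871 kJ/mol; plus 2 excess pairs × P = +502 kJ/mol; total -369 kJ/mol.
The difference is -369 − (-145) = -224 kJ/mol, so low-spin lies lower.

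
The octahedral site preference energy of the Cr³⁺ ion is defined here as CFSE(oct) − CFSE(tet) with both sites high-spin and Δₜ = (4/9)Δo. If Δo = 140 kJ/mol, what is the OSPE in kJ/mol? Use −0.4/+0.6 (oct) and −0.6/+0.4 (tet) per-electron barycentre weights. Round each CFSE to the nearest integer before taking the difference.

-118

Group 6 minus oxidation state +3 gives a d³ configuration for Cr³⁺.
In an octahedral site d³ (HS) is t₂g³ eg⁰, giving CFSE(oct) = -1.2Δo = -168 kJ/mol.
In a tetrahedral site the filling is e² t₂¹: CFSE(tet) = -0.8Δₜ = -0.8 × (4/9)(140) = -50 kJ/mol.
OSPE = CFSE(oct) − CFSE(tet) = -168 − (-50) = -118 kJ/mol.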